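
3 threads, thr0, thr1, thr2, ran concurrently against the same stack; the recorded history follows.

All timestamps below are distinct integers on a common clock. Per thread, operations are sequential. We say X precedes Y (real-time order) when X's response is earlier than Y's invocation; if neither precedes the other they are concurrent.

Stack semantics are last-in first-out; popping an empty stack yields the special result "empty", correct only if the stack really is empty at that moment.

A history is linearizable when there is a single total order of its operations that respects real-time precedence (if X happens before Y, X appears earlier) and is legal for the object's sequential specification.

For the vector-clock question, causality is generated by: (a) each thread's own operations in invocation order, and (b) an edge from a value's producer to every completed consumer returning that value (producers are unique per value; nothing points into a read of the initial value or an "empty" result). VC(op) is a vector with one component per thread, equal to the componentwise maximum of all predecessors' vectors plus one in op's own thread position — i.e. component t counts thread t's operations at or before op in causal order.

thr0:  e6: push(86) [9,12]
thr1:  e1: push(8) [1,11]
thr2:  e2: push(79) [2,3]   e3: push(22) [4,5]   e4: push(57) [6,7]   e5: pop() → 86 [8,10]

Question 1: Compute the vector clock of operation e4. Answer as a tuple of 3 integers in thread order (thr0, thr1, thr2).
e2 (invocation 2): nothing precedes it; thr2's component alone gives (0, 0, 1)
e1 (invocation 1): nothing precedes it; thr1's component alone gives (0, 1, 0)
e6 (invocation 9): nothing precedes it; thr0's component alone gives (1, 0, 0)
VC(e3, invoked at 4): max of VC(e2)=(0, 0, 1), then +1 on thread thr2 → (0, 0, 2)
VC(e4, invoked at 6): max of VC(e3)=(0, 0, 2), then +1 on thread thr2 → (0, 0, 3)
VC(e5, invoked at 8): max of VC(e4)=(0, 0, 3), VC(e6)=(1, 0, 0), then +1 on thread thr2 → (1, 0, 4)
target: VC(e4) = (0, 0, 3)

(0, 0, 3)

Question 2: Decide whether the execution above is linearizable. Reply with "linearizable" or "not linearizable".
a witness: e1, e2, e3, e4, e6, e5
step 1: e1 push(8) — stack <8>
step 2: e2 push(79) — stack <8,79>
step 3: e3 push(22) — stack <8,79,22>
step 4: e4 push(57) — stack <8,79,22,57>
step 5: e6 push(86) — stack <8,79,22,57,86>
step 6: e5 pop() → 86 — stack <8,79,22,57>

linearizable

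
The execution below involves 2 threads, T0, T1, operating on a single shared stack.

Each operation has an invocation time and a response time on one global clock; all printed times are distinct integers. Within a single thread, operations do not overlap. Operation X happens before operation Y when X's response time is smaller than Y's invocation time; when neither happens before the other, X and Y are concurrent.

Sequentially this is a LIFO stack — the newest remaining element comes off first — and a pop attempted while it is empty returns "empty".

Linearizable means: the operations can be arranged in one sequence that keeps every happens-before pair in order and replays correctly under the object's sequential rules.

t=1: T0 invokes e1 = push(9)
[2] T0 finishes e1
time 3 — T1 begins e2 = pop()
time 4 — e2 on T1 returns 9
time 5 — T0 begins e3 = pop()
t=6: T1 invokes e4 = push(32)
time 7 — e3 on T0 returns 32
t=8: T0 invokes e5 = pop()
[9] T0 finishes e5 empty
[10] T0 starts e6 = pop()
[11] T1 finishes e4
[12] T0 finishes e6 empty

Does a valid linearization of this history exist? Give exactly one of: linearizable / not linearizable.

one valid linearization: e1, e2, e4, e3, e5, e6
1. e1 push(9), leaving stack <9>
2. e2 pop() → 9, leaving stack <>
3. e4 push(32), leaving stack <32>
4. e3 pop() → 32, leaving stack <>
5. e5 pop() → empty, leaving stack <>
6. e6 pop() → empty, leaving stack <>

linearizable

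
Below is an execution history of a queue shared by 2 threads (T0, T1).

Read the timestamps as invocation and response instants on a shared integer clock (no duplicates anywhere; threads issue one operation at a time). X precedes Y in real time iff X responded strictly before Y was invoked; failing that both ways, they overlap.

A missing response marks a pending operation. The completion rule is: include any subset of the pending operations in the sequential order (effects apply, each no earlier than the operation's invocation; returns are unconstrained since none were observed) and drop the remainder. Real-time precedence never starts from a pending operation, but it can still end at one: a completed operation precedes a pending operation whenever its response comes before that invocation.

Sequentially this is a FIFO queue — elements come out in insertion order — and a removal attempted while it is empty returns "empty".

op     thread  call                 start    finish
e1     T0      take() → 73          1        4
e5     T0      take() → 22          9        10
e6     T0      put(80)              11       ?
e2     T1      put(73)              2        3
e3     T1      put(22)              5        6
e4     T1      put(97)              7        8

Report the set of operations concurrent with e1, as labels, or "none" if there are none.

e2

e1 spans [1,4]; an op avoiding the whole window 1..4 is ordered, any other is concurrent
e2 [2,3]: concurrent
e3 [5,6]: after
e4 [7,8]: after
e5 [9,10]: after
e6 [11,…): after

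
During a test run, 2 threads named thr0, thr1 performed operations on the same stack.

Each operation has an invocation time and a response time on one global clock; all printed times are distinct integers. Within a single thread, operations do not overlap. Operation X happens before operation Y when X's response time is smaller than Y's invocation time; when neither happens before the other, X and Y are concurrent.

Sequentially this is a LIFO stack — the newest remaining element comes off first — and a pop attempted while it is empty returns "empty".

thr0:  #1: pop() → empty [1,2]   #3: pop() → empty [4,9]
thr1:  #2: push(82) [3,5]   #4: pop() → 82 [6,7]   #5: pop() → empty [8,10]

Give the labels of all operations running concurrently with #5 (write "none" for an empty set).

#5 spans [8,10]; an op avoiding the whole window 8..10 is ordered, any other is concurrent
#1 [1,2]: before
#2 [3,5]: before
#3 [4,9]: concurrent
#4 [6,7]: before

#3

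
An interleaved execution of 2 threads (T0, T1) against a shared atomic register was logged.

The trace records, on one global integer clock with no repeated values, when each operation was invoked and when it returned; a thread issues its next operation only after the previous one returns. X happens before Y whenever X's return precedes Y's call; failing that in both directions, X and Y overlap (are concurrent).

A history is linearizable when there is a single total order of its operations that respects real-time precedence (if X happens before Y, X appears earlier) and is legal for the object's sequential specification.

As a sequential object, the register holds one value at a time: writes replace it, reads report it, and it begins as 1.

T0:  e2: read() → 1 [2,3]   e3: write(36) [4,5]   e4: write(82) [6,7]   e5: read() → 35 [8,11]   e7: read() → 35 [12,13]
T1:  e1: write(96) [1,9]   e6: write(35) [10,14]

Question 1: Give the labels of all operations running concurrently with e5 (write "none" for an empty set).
Answer: e1, e6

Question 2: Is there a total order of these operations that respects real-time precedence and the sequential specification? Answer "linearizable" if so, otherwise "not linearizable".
witness order: e2, e1, e3, e4, e6, e5, e7
after step 1 (e2 read() → 1): value 1
after step 2 (e1 write(96)): value 96
after step 3 (e3 write(36)): value 36
after step 4 (e4 write(82)): value 82
after step 5 (e6 write(35)): value 35
after step 6 (e5 read() → 35): value 35
after step 7 (e7 read() → 35): value 35

linearizable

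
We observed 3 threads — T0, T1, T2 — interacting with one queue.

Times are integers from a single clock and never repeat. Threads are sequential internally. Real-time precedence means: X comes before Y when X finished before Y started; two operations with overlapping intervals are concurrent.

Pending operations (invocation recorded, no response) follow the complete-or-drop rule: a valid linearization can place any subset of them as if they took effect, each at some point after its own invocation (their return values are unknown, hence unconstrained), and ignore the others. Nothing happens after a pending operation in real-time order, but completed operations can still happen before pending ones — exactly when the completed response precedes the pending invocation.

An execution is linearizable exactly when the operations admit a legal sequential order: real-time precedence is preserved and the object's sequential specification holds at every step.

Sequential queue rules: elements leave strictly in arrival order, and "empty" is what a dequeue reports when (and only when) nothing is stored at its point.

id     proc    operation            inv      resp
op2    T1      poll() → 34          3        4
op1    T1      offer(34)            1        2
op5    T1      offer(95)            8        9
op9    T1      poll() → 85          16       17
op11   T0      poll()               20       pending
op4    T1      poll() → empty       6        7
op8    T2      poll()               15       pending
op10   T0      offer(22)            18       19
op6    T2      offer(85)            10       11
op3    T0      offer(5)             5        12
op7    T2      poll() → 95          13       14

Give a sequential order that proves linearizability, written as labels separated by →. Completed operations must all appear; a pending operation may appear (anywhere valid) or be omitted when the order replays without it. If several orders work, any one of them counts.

step 1: op1 offer(34) — queue <34>
step 2: op2 poll() → 34 — queue <>
step 3: op4 poll() → empty — queue <>
step 4: op5 offer(95) — queue <95>
step 5: op3 offer(5) — queue <95,5>
step 6: op6 offer(85) — queue <95,5,85>
step 7: op7 poll() → 95 — queue <5,85>
step 8: op8 poll() (pending, included) — queue <85>
step 9: op9 poll() → 85 — queue <>
step 10: op10 offer(22) — queue <22>

op1 → op2 → op4 → op5 → op3 → op6 → op7 → op8 → op9 → op10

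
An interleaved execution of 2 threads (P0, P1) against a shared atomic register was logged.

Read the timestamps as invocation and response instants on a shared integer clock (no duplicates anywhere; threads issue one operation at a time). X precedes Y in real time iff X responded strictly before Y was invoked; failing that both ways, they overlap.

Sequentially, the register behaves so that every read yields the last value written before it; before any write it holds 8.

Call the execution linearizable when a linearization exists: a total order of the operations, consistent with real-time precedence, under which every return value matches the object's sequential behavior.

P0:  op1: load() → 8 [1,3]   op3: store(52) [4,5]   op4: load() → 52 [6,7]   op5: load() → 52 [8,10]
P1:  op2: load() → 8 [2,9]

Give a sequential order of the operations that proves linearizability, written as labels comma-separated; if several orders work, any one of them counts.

1. op1 load() → 8, leaving value 8
2. op2 load() → 8, leaving value 8
3. op3 store(52), leaving value 52
4. op4 load() → 52, leaving value 52
5. op5 load() → 52, leaving value 52

op1, op2, op3, op4, op5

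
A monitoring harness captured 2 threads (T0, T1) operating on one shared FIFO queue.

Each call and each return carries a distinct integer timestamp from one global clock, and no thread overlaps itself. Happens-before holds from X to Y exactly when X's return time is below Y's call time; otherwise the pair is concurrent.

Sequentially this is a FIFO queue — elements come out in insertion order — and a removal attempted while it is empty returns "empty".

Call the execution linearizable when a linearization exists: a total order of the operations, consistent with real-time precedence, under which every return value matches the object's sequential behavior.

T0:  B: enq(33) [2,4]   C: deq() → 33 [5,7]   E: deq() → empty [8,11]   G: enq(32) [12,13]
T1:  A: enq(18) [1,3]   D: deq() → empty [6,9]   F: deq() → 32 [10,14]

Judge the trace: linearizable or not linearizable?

cut after 10 events: linearizable; cut after 11 events (E responds, time 11): not linearizable
the 5 completed operations admit 6 real-time orders; each fails the FIFO queue replay
no escape via the 1 pending operation (F): every completion choice fails
for example A, B, C, D, E (pending dropped) fails at step 3: C deq() → 33 is not legal there
for example A, B, C, E, D (pending dropped) fails at step 3: C deq() → 33 is not legal there

not linearizable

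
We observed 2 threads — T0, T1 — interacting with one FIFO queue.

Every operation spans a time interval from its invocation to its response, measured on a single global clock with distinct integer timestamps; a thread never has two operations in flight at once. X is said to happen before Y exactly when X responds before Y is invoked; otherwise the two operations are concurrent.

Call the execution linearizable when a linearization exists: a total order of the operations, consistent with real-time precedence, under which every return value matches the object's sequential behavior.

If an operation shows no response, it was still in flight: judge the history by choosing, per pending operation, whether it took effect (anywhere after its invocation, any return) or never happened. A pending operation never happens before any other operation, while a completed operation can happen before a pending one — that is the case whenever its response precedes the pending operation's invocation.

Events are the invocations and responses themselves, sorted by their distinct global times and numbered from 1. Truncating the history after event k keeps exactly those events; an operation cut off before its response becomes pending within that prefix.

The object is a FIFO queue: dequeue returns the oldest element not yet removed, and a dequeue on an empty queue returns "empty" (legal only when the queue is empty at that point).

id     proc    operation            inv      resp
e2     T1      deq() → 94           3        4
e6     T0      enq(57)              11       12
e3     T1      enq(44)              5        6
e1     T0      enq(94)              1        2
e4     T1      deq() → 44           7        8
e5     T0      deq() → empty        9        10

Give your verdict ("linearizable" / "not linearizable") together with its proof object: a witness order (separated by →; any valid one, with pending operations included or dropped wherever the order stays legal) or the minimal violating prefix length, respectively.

1. e1 enq(94), leaving queue <94>
2. e2 deq() → 94, leaving queue <>
3. e3 enq(44), leaving queue <44>
4. e4 deq() → 44, leaving queue <>
5. e5 deq() → empty, leaving queue <>
6. e6 enq(57), leaving queue <57>

linearizable — witness: e1 → e2 → e3 → e4 → e5 → e6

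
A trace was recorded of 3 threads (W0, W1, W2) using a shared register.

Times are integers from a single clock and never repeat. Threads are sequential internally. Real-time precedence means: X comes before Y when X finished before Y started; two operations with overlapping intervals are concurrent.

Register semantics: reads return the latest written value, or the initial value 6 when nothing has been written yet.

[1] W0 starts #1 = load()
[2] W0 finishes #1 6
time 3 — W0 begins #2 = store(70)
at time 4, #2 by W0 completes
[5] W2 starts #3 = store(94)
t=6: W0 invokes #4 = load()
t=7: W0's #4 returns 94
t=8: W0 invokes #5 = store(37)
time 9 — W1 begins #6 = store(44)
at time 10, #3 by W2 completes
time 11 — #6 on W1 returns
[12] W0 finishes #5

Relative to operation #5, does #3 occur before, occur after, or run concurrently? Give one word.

concurrent

#3 spans [5,10], #5 spans [8,12]
the intervals overlap in both directions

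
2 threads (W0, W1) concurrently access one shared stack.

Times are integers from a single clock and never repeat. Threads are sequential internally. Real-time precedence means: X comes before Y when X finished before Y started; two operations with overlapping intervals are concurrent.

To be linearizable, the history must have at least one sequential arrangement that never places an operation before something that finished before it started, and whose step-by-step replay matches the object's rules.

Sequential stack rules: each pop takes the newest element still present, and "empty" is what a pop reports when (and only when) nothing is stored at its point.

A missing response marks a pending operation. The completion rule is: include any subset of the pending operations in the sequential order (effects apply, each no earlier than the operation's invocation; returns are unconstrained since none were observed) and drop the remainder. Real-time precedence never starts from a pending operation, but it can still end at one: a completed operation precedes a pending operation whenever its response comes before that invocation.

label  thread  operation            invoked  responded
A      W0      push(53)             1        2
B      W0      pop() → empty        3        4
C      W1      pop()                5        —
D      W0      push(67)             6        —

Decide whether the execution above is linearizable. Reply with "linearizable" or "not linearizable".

already the first 4 events (up to B's response at time 4) admit no linearization; the first 3 still do
one real-time candidate order over the 2 completed operations — the stack replay rejects it
take A, B: step 2 already fails, because B pop() → empty cannot occur there

not linearizable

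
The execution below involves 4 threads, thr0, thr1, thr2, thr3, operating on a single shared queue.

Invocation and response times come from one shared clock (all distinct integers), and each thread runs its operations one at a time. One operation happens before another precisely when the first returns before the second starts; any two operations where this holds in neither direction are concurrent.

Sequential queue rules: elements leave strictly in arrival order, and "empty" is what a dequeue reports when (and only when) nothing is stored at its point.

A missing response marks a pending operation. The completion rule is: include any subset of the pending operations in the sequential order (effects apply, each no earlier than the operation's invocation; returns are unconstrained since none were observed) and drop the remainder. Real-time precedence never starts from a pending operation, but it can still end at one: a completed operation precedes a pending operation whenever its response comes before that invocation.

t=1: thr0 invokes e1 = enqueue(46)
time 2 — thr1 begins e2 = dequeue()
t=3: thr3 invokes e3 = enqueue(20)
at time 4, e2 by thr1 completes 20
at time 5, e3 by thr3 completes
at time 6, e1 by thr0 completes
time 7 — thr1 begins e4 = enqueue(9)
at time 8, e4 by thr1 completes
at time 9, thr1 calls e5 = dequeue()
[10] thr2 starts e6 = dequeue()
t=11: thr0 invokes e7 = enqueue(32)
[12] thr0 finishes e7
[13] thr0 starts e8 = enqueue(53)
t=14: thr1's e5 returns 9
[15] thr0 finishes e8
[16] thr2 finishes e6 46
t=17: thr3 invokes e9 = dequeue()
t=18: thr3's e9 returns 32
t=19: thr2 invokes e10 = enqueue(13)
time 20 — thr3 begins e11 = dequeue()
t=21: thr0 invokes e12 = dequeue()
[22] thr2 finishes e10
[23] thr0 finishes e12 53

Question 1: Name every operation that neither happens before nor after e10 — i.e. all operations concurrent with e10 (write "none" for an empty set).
Answer: e11, e12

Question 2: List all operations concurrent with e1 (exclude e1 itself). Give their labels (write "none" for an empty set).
Answer: e2, e3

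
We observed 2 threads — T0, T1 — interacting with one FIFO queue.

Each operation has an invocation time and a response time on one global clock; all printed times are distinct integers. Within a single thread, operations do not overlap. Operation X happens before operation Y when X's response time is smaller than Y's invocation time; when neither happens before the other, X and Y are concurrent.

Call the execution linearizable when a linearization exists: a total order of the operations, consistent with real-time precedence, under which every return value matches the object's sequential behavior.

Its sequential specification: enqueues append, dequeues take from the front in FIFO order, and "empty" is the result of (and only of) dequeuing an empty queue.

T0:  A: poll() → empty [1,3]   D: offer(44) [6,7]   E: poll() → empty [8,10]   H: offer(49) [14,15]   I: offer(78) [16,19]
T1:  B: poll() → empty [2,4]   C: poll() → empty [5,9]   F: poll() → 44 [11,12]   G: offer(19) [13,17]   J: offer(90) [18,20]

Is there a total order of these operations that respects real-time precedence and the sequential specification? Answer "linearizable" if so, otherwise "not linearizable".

through event 9 a valid linearization exists; event 10 (E responding at time 10) ends that
the 5 completed operations admit 6 real-time orders; each fails the FIFO queue replay
sample order A, B, C, D, E stalls at step 5 — E poll() → empty has no legal effect
sample order A, B, D, C, E stalls at step 4 — C poll() → empty has no legal effect

not linearizable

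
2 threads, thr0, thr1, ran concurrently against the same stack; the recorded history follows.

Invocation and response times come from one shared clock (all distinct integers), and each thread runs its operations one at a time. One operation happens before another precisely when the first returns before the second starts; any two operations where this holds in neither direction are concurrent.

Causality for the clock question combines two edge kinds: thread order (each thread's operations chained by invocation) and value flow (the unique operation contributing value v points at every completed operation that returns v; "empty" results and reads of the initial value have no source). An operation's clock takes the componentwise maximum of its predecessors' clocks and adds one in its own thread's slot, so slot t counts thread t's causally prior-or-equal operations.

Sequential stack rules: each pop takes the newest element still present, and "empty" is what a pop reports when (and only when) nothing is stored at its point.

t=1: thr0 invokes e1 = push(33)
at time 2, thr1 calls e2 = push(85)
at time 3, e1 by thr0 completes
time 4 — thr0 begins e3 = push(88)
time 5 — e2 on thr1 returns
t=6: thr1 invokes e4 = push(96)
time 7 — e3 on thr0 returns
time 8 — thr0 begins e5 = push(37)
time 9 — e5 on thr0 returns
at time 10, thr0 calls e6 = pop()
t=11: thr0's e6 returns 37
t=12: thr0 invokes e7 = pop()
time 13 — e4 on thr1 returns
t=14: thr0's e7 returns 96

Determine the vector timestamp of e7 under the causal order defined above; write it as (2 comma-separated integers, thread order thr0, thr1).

no predecessors for e2 (invoked 2): thr1 increments from zero → (0, 1)
no predecessors for e1 (invoked 1): thr0 increments from zero → (1, 0)
from VC(e2)=(0, 1), e4 (invoked 6) maxes components and bumps thr1 → (0, 2)
from VC(e1)=(1, 0), e3 (invoked 4) maxes components and bumps thr0 → (2, 0)
from VC(e3)=(2, 0), e5 (invoked 8) maxes components and bumps thr0 → (3, 0)
from VC(e5)=(3, 0), e6 (invoked 10) maxes components and bumps thr0 → (4, 0)
from VC(e4)=(0, 2), VC(e6)=(4, 0), e7 (invoked 12) maxes components and bumps thr0 → (5, 2)
target: VC(e7) = (5, 2)

(5, 2)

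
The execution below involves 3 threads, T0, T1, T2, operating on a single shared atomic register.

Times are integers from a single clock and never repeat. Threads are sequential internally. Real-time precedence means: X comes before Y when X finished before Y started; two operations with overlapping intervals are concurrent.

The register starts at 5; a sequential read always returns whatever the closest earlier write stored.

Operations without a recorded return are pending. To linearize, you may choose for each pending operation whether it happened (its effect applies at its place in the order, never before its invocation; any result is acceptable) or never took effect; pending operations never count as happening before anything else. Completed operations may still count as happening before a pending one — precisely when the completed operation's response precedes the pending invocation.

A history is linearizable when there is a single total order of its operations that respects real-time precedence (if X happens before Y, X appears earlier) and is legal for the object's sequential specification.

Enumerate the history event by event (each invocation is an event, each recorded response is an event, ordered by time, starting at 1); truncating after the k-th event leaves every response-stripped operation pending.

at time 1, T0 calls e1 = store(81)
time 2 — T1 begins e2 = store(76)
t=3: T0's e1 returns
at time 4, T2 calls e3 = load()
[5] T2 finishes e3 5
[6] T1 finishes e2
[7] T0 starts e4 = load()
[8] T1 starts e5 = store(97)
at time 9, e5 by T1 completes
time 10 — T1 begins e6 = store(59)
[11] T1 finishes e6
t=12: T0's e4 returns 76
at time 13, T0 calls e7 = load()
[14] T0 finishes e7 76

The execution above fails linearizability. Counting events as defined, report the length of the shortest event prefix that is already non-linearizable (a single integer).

5

events 1..4 are linearizable; a witness order is e1:
1. e1 store(81), leaving value 81
once event 5 joins (e3's response, time 5), exhaustive search finds no witness
include/drop combinations of the 1 pending operation (e2) were all tried; none helps
sample order e1, e3 (pending dropped) stalls at step 2 — e3 load() → 5 has no legal effect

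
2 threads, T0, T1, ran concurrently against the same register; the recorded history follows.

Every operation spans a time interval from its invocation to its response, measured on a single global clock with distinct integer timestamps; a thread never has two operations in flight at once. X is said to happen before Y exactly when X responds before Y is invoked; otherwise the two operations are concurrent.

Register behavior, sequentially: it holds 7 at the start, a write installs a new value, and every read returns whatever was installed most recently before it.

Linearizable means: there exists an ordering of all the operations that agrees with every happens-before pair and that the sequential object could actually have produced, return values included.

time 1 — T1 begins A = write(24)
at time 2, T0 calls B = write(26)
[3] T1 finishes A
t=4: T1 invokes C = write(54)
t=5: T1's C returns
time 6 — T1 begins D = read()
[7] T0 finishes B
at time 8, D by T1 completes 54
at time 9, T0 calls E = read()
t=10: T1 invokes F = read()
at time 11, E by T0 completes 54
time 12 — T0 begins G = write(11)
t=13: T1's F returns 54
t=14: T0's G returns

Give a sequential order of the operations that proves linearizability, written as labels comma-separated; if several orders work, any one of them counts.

A, B, C, D, E, F, G

1. A write(24), leaving value 24
2. B write(26), leaving value 26
3. C write(54), leaving value 54
4. D read() → 54, leaving value 54
5. E read() → 54, leaving value 54
6. F read() → 54, leaving value 54
7. G write(11), leaving value 11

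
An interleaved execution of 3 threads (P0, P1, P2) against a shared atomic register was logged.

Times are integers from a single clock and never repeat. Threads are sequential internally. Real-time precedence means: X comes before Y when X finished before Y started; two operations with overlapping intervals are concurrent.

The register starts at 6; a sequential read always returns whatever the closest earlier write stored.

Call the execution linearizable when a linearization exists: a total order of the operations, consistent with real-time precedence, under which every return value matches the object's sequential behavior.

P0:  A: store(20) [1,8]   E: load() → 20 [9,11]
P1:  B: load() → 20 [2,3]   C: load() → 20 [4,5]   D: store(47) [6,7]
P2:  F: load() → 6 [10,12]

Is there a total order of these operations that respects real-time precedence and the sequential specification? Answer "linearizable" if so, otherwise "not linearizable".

not linearizable

already the first 11 events (up to E's response at time 11) admit no linearization; the first 10 still do
no legal order exists: 4 real-time-consistent candidates over 5 completed atomic register operations, all rejected
no completion choice of the 1 pending operation (F) rescues it — every subset was tried
e.g. A, B, C, D, E (pending dropped): illegal at step 5, since E load() → 20 cannot apply there
e.g. B, A, C, D, E (pending dropped): illegal at step 1, since B load() → 20 cannot apply there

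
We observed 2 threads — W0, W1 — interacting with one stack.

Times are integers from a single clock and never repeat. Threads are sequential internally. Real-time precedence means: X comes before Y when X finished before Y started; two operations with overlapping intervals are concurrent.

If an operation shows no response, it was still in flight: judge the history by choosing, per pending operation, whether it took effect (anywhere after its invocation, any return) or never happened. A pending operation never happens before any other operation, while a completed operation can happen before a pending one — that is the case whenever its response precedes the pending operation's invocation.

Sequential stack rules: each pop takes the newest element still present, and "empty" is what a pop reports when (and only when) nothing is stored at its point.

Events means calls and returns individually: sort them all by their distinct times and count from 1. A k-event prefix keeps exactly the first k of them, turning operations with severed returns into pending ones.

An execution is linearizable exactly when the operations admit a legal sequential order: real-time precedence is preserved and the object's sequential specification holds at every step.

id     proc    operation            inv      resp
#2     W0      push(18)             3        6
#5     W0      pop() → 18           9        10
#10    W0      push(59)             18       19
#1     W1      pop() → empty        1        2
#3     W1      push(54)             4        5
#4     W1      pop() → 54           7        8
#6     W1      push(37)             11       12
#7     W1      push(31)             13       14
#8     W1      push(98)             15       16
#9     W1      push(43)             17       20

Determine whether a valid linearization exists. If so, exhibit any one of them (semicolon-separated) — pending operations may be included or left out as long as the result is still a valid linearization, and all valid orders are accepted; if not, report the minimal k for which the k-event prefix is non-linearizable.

linearizable — witness: #1; #2; #3; #4; #5; #6; #7; #8; #9; #10

step 1: #1 pop() → empty — stack <>
step 2: #2 push(18) — stack <18>
step 3: #3 push(54) — stack <18,54>
step 4: #4 pop() → 54 — stack <18>
step 5: #5 pop() → 18 — stack <>
step 6: #6 push(37) — stack <37>
step 7: #7 push(31) — stack <37,31>
step 8: #8 push(98) — stack <37,31,98>
step 9: #9 push(43) — stack <37,31,98,43>
step 10: #10 push(59) — stack <37,31,98,43,59>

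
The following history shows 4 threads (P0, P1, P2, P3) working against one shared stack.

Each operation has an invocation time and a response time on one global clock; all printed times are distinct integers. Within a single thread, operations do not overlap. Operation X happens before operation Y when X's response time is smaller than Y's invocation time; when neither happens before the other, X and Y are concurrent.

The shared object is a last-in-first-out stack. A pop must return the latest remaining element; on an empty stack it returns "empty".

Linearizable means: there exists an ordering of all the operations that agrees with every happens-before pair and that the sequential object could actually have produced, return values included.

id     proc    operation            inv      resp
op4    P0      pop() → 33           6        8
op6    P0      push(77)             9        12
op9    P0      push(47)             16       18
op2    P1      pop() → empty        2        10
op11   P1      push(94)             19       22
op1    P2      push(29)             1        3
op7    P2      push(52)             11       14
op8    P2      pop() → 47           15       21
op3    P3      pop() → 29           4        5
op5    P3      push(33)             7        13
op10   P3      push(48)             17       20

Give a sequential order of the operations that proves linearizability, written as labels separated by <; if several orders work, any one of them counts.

op1 < op3 < op2 < op5 < op4 < op6 < op7 < op9 < op8 < op10 < op11

step 1: op1 push(29) — stack <29>
step 2: op3 pop() → 29 — stack <>
step 3: op2 pop() → empty — stack <>
step 4: op5 push(33) — stack <33>
step 5: op4 pop() → 33 — stack <>
step 6: op6 push(77) — stack <77>
step 7: op7 push(52) — stack <77,52>
step 8: op9 push(47) — stack <77,52,47>
step 9: op8 pop() → 47 — stack <77,52>
step 10: op10 push(48) — stack <77,52,48>
step 11: op11 push(94) — stack <77,52,48,94>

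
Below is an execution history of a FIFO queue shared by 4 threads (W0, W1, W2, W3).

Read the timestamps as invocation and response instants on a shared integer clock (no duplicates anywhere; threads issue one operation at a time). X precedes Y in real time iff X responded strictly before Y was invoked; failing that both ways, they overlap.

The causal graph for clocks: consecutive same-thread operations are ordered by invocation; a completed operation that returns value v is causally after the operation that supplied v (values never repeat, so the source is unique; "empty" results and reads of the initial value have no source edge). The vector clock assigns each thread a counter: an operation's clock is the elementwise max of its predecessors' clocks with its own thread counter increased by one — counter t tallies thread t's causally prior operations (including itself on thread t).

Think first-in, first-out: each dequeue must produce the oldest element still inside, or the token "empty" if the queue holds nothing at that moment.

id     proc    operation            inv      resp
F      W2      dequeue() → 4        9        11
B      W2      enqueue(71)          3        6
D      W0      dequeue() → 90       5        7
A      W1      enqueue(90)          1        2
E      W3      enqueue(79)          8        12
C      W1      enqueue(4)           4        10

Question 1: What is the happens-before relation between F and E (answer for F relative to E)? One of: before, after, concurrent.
concurrent

F spans [9,11], E spans [8,12]
the intervals overlap in both directions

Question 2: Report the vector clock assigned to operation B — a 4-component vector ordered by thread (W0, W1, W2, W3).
(0, 0, 1, 0)

root op E, invoked 8: fresh clock plus W3's own tick → (0, 0, 0, 1)
root op B, invoked 3: fresh clock plus W2's own tick → (0, 0, 1, 0)
root op A, invoked 1: fresh clock plus W1's own tick → (0, 1, 0, 0)
merge at C (invoked 4): VC(A)=(0, 1, 0, 0), own-thread bump on W1 → (0, 2, 0, 0)
merge at D (invoked 5): VC(A)=(0, 1, 0, 0), own-thread bump on W0 → (1, 1, 0, 0)
merge at F (invoked 9): VC(B)=(0, 0, 1, 0), VC(C)=(0, 2, 0, 0), own-thread bump on W2 → (0, 2, 2, 0)
target: VC(B) = (0, 0, 1, 0)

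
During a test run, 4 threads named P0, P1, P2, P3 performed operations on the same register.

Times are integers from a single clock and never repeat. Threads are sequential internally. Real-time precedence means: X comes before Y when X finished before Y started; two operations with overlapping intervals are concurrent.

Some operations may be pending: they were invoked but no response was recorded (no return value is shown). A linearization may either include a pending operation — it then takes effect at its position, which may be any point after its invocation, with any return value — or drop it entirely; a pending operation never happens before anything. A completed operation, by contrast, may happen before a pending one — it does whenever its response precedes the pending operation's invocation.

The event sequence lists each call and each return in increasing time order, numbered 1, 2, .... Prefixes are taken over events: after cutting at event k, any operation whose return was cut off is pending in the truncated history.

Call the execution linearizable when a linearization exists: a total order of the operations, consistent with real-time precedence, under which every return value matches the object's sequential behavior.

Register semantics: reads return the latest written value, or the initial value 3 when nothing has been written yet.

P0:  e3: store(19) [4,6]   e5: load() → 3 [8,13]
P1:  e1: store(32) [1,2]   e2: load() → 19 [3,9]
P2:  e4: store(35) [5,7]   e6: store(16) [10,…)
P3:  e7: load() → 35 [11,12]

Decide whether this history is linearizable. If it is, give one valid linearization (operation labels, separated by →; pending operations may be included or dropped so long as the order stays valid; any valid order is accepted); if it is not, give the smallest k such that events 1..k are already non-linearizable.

cut after 12 events: linearizable; cut after 13 events (e5 responds, time 13): not linearizable
every one of the 14 real-time-consistent orders over 6 completed register ops fails the sequential spec
including or dropping the 1 pending operation (e6) in any combination fails
sample order e1, e2, e3, e4, e5, e7 (pending dropped) stalls at step 2 — e2 load() → 19 has no legal effect
sample order e1, e2, e3, e4, e7, e5 (pending dropped) stalls at step 2 — e2 load() → 19 has no legal effect

not linearizable — minimal violating prefix: 13 events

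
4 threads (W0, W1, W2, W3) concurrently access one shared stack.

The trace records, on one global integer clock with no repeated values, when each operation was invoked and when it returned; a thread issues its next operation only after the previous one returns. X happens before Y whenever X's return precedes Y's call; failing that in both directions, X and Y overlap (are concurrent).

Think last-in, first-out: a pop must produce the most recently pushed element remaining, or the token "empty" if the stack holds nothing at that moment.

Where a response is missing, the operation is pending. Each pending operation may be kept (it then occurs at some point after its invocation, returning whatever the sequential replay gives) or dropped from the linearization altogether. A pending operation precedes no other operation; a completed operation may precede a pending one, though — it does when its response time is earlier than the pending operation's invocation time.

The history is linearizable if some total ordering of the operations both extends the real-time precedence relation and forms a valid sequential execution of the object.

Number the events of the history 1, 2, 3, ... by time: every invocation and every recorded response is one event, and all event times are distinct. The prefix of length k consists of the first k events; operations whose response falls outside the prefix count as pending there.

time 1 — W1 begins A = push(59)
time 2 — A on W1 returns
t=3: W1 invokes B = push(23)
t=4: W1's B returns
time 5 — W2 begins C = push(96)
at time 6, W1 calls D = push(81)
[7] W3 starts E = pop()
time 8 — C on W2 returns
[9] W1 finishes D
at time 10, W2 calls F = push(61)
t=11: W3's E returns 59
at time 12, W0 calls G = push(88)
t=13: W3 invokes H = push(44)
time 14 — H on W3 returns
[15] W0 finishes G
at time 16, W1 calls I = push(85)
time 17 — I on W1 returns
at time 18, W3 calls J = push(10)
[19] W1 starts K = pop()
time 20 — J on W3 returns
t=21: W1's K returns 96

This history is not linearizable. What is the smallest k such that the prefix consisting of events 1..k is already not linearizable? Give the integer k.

events 1..10 are linearizable; a witness order is A, B, C, D:
step 1: A push(59) — stack <59>
step 2: B push(23) — stack <59,23>
step 3: C push(96) — stack <59,23,96>
step 4: D push(81) — stack <59,23,96,81>
once event 11 joins (E's response, time 11), exhaustive search finds no witness
every completion of the 1 pending operation (F) was checked; none linearizes
one such order, A, B, C, D, E (pending dropped), breaks at step 5 where E pop() → 59 is illegal
one such order, A, B, C, E, D (pending dropped), breaks at step 4 where E pop() → 59 is illegal

11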